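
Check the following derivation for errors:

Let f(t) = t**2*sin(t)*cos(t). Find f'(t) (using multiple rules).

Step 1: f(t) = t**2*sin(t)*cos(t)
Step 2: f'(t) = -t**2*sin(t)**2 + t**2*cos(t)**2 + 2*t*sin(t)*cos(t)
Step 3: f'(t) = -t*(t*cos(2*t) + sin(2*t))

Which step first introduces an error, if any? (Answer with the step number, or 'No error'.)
Step 3

Step 3 is incorrect due to a sign flip.
The step shows: -t*(t*cos(2*t) + sin(2*t))
The correct value should be: t*(t*cos(2*t) + sin(2*t))

Explanation: The sign of the whole expression was flipped: the term t*(t*cos(2*t) + sin(2*t)) was incorrectly written as -t*(t*cos(2*t) + sin(2*t))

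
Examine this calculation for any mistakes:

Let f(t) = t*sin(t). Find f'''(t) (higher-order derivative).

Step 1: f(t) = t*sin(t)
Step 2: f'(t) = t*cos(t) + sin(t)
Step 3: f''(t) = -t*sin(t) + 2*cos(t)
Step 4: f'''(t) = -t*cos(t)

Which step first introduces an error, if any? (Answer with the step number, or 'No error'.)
Step 4

Step 4 is incorrect due to a dropped term.
The step shows: -t*cos(t)
The correct value should be: -t*cos(t) - 3*sin(t)

Explanation: A term was dropped: the term -3*sin(t) was incorrectly omitted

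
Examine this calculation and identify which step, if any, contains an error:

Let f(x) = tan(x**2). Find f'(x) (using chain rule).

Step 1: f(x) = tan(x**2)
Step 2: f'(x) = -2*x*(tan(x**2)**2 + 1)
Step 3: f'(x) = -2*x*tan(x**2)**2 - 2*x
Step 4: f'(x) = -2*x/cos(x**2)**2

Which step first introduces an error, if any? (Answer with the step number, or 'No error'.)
Step 2

Step 2 is incorrect due to a sign flip.
The step shows: -2*x*(tan(x**2)**2 + 1)
The correct value should be: 2*x*(tan(x**2)**2 + 1)

Explanation: The sign of the whole expression was flipped: the term 2*x*(tan(x**2)**2 + 1) was incorrectly written as -2*x*(tan(x**2)**2 + 1)
The later steps are derived from this incorrect expression, so the error originates in Step 2.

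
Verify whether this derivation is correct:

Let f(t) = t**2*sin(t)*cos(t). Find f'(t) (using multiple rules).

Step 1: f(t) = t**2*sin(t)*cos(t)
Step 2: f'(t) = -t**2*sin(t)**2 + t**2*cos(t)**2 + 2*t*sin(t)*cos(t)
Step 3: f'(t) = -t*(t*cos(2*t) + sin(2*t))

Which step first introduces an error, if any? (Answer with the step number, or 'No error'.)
Step 3

Step 3 is incorrect due to a sign flip.
The step shows: -t*(t*cos(2*t) + sin(2*t))
The correct value should be: t*(t*cos(2*t) + sin(2*t))

Explanation: The sign of the whole expression was flipped: the term t*(t*cos(2*t) + sin(2*t)) was incorrectly written as -t*(t*cos(2*t) + sin(2*t))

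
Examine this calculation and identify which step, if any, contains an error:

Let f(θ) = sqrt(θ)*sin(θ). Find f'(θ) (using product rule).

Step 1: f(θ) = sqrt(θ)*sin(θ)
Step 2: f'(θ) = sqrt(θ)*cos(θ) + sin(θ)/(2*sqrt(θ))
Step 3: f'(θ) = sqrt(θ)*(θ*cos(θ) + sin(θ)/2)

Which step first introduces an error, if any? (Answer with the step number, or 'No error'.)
Step 3

Step 3 is incorrect due to a wrong exponent.
The step shows: sqrt(θ)*(θ*cos(θ) + sin(θ)/2)
The correct value should be: (θ*cos(θ) + sin(θ)/2)/sqrt(θ)

Explanation: The exponent -1/2 on θ was incorrectly written as 1/2: the term (θ*cos(θ) + sin(θ)/2)/sqrt(θ) was incorrectly written as sqrt(θ)*(θ*cos(θ) + sin(θ)/2)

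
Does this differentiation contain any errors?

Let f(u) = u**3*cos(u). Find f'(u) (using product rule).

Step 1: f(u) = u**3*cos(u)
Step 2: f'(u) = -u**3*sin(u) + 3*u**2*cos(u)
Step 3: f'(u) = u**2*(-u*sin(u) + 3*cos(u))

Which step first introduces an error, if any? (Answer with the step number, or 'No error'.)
No error

All steps in this derivation are correct.
The final answer f'(u) = u**2*(-u*sin(u) + 3*cos(u)) is valid.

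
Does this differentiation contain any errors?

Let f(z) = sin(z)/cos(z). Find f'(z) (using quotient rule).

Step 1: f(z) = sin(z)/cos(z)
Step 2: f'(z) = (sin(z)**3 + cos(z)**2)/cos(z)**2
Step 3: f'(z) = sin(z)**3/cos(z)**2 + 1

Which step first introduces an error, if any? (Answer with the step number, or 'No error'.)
Step 2

Step 2 is incorrect due to a wrong exponent.
The step shows: (sin(z)**3 + cos(z)**2)/cos(z)**2
The correct value should be: (sin(z)**2 + cos(z)**2)/cos(z)**2

Explanation: The exponent 2 on sin(z) was incorrectly written as 3: the term (sin(z)**2 + cos(z)**2)/cos(z)**2 was incorrectly written as (sin(z)**3 + cos(z)**2)/cos(z)**2
The later steps are derived from this incorrect expression, so the error originates in Step 2.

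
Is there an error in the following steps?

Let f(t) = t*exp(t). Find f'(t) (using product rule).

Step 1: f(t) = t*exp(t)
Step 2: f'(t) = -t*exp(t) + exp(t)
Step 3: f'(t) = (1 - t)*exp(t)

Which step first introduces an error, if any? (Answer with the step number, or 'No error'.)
Step 2

Step 2 is incorrect due to a sign flip.
The step shows: -t*exp(t) + exp(t)
The correct value should be: t*exp(t) + exp(t)

Explanation: The sign of one term was flipped: the term t*exp(t) was incorrectly written as -t*exp(t)
The later steps are derived from this incorrect expression, so the error originates in Step 2.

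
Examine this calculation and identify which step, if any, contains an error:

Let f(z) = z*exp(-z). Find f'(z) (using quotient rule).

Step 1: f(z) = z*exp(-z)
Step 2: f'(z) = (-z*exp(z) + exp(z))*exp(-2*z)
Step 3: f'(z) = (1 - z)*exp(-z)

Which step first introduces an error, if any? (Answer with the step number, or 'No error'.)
No error

All steps in this derivation are correct.
The final answer f'(z) = (1 - z)*exp(-z) is valid.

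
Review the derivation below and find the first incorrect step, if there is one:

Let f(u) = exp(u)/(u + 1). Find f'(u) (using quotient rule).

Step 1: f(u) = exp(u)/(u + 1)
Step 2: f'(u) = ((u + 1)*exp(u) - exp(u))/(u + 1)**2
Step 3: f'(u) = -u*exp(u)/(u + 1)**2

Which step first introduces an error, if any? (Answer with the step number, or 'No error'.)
Step 3

Step 3 is incorrect due to a sign flip.
The step shows: -u*exp(u)/(u + 1)**2
The correct value should be: u*exp(u)/(u + 1)**2

Explanation: The sign of the whole expression was flipped: the term u*exp(u)/(u + 1)**2 was incorrectly written as -u*exp(u)/(u + 1)**2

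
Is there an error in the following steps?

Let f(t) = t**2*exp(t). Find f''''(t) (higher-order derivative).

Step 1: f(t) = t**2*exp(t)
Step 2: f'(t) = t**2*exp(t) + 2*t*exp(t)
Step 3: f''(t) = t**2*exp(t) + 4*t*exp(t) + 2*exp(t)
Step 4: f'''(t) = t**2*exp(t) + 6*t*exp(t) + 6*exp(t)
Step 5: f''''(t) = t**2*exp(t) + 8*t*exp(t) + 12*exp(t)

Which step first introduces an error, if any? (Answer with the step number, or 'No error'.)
No error

All steps in this derivation are correct.
The final answer f''''(t) = t**2*exp(t) + 8*t*exp(t) + 12*exp(t) is valid.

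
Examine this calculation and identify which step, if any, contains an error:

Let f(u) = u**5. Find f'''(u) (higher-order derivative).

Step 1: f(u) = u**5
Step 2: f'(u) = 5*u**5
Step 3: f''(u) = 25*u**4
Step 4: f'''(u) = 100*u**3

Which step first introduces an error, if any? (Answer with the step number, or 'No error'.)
Step 2

Step 2 is incorrect due to a wrong exponent.
The step shows: 5*u**5
The correct value should be: 5*u**4

Explanation: The exponent 4 on u was incorrectly written as 5: the term 5*u**4 was incorrectly written as 5*u**5
The later steps are derived from this incorrect expression, so the error originates in Step 2.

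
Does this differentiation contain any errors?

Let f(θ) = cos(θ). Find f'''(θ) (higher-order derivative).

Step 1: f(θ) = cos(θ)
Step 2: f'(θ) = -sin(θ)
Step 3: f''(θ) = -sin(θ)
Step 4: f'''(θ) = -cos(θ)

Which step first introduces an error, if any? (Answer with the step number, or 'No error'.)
Step 3

Step 3 is incorrect due to a wrong trig function.
The step shows: -sin(θ)
The correct value should be: -cos(θ)

Explanation: cos(θ) was incorrectly written as sin(θ): the term -cos(θ) was incorrectly written as -sin(θ)
The later steps are derived from this incorrect expression, so the error originates in Step 3.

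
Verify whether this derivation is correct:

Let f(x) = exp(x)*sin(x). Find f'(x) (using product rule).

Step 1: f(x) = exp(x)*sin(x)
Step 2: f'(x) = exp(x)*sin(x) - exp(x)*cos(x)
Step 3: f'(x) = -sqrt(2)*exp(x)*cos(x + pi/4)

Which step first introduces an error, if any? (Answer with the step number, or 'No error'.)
Step 2

Step 2 is incorrect due to a sign flip.
The step shows: exp(x)*sin(x) - exp(x)*cos(x)
The correct value should be: exp(x)*sin(x) + exp(x)*cos(x)

Explanation: The sign of one term was flipped: the term exp(x)*cos(x) was incorrectly written as -exp(x)*cos(x)
The later steps are derived from this incorrect expression, so the error originates in Step 2.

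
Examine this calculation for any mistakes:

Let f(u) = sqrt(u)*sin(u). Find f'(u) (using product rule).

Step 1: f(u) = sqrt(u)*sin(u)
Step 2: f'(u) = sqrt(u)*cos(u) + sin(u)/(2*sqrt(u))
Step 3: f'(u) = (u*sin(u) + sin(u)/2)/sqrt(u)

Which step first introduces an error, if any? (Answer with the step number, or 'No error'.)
Step 3

Step 3 is incorrect due to a wrong trig function.
The step shows: (u*sin(u) + sin(u)/2)/sqrt(u)
The correct value should be: (u*cos(u) + sin(u)/2)/sqrt(u)

Explanation: cos(u) was incorrectly written as sin(u): the term (u*cos(u) + sin(u)/2)/sqrt(u) was incorrectly written as (u*sin(u) + sin(u)/2)/sqrt(u)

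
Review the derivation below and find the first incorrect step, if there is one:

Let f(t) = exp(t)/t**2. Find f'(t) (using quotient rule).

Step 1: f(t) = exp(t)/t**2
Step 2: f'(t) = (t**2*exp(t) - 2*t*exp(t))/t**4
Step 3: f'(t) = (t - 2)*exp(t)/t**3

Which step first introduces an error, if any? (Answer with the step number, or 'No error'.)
No error

All steps in this derivation are correct.
The final answer f'(t) = (t - 2)*exp(t)/t**3 is valid.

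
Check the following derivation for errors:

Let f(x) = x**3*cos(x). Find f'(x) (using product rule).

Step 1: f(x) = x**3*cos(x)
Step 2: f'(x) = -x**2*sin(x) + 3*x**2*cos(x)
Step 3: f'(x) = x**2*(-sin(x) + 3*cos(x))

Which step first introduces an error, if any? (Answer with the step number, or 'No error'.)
Step 2

Step 2 is incorrect due to a wrong exponent.
The step shows: -x**2*sin(x) + 3*x**2*cos(x)
The correct value should be: -x**3*sin(x) + 3*x**2*cos(x)

Explanation: The exponent 3 on x was incorrectly written as 2: the term -x**3*sin(x) was incorrectly written as -x**2*sin(x)
The later steps are derived from this incorrect expression, so the error originates in Step 2.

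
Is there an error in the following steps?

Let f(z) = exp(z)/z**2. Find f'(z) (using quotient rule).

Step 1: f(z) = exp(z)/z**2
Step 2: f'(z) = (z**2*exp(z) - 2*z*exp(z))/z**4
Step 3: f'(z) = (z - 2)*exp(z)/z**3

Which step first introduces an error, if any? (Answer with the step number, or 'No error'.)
No error

All steps in this derivation are correct.
The final answer f'(z) = (z - 2)*exp(z)/z**3 is valid.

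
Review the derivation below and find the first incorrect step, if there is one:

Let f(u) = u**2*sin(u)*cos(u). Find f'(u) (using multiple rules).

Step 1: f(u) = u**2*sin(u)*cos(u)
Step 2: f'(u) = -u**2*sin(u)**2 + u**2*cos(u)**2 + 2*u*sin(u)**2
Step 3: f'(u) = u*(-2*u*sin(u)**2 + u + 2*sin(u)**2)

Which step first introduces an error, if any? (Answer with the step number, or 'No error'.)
Step 2

Step 2 is incorrect due to a wrong trig function.
The step shows: -u**2*sin(u)**2 + u**2*cos(u)**2 + 2*u*sin(u)**2
The correct value should be: -u**2*sin(u)**2 + u**2*cos(u)**2 + 2*u*sin(u)*cos(u)

Explanation: cos(u) was incorrectly written as sin(u): the term 2*u*sin(u)*cos(u) was incorrectly written as 2*u*sin(u)**2
The later steps are derived from this incorrect expression, so the error originates in Step 2.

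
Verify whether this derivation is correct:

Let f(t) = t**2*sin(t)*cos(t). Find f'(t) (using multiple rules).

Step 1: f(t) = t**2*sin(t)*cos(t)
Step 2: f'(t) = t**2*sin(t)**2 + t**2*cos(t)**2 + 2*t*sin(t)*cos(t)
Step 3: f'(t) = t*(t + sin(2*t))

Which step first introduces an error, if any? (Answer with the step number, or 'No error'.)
Step 2

Step 2 is incorrect due to a sign flip.
The step shows: t**2*sin(t)**2 + t**2*cos(t)**2 + 2*t*sin(t)*cos(t)
The correct value should be: -t**2*sin(t)**2 + t**2*cos(t)**2 + 2*t*sin(t)*cos(t)

Explanation: The sign of one term was flipped: the term -t**2*sin(t)**2 was incorrectly written as t**2*sin(t)**2
The later steps are derived from this incorrect expression, so the error originates in Step 2.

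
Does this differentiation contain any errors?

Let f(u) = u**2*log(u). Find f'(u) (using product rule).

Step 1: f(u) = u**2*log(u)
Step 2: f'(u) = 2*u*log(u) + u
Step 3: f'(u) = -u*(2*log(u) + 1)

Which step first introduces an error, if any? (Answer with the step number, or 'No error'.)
Step 3

Step 3 is incorrect due to a sign flip.
The step shows: -u*(2*log(u) + 1)
The correct value should be: u*(2*log(u) + 1)

Explanation: The sign of the whole expression was flipped: the term u*(2*log(u) + 1) was incorrectly written as -u*(2*log(u) + 1)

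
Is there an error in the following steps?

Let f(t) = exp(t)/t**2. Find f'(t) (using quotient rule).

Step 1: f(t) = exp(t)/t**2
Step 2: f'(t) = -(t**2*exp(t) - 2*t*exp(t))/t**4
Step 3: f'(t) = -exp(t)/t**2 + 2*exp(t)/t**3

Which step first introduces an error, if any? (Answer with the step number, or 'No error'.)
Step 2

Step 2 is incorrect due to a sign flip.
The step shows: -(t**2*exp(t) - 2*t*exp(t))/t**4
The correct value should be: (t**2*exp(t) - 2*t*exp(t))/t**4

Explanation: The sign of the whole expression was flipped: the term (t**2*exp(t) - 2*t*exp(t))/t**4 was incorrectly written as -(t**2*exp(t) - 2*t*exp(t))/t**4
The later steps are derived from this incorrect expression, so the error originates in Step 2.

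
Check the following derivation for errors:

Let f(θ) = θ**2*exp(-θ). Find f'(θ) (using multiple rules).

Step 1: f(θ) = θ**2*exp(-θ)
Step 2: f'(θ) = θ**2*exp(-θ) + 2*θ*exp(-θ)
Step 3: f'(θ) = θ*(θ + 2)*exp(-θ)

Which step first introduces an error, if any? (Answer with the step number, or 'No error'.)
Step 2

Step 2 is incorrect due to a sign flip.
The step shows: θ**2*exp(-θ) + 2*θ*exp(-θ)
The correct value should be: -θ**2*exp(-θ) + 2*θ*exp(-θ)

Explanation: The sign of one term was flipped: the term -θ**2*exp(-θ) was incorrectly written as θ**2*exp(-θ)
The later steps are derived from this incorrect expression, so the error originates in Step 2.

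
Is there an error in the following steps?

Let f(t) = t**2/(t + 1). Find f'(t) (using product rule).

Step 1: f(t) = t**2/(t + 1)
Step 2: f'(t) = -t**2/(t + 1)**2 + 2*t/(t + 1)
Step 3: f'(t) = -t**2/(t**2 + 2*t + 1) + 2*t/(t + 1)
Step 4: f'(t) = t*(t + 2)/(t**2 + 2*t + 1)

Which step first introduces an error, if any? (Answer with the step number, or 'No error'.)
No error

All steps in this derivation are correct.
The final answer f'(t) = t*(t + 2)/(t**2 + 2*t + 1) is valid.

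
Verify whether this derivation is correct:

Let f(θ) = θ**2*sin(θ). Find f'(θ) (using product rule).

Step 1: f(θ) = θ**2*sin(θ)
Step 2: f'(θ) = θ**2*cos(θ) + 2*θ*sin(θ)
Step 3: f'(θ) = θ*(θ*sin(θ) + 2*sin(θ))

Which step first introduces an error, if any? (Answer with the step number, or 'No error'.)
Step 3

Step 3 is incorrect due to a wrong trig function.
The step shows: θ*(θ*sin(θ) + 2*sin(θ))
The correct value should be: θ*(θ*cos(θ) + 2*sin(θ))

Explanation: cos(θ) was incorrectly written as sin(θ): the term θ*(θ*cos(θ) + 2*sin(θ)) was incorrectly written as θ*(θ*sin(θ) + 2*sin(θ))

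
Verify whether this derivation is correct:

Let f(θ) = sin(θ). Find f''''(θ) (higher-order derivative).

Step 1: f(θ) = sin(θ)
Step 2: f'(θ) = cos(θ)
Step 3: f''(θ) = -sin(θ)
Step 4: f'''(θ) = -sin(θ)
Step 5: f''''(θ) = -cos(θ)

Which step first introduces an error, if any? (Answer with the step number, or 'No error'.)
Step 4

Step 4 is incorrect due to a wrong trig function.
The step shows: -sin(θ)
The correct value should be: -cos(θ)

Explanation: cos(θ) was incorrectly written as sin(θ): the term -cos(θ) was incorrectly written as -sin(θ)
The later steps are derived from this incorrect expression, so the error originates in Step 4.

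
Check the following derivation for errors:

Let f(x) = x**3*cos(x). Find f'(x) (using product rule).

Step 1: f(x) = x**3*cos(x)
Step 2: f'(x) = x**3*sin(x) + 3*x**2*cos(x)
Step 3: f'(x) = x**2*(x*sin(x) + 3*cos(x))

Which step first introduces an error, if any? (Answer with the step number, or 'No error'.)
Step 2

Step 2 is incorrect due to a sign flip.
The step shows: x**3*sin(x) + 3*x**2*cos(x)
The correct value should be: -x**3*sin(x) + 3*x**2*cos(x)

Explanation: The sign of one term was flipped: the term -x**3*sin(x) was incorrectly written as x**3*sin(x)
The later steps are derived from this incorrect expression, so the error originates in Step 2.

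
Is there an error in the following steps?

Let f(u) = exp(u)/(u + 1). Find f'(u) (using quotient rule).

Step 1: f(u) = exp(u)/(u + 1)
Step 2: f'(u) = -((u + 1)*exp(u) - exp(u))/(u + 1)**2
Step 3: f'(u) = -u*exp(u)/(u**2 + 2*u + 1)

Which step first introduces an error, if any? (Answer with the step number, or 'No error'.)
Step 2

Step 2 is incorrect due to a sign flip.
The step shows: -((u + 1)*exp(u) - exp(u))/(u + 1)**2
The correct value should be: ((u + 1)*exp(u) - exp(u))/(u + 1)**2

Explanation: The sign of the whole expression was flipped: the term ((u + 1)*exp(u) - exp(u))/(u + 1)**2 was incorrectly written as -((u + 1)*exp(u) - exp(u))/(u + 1)**2
The later steps are derived from this incorrect expression, so the error originates in Step 2.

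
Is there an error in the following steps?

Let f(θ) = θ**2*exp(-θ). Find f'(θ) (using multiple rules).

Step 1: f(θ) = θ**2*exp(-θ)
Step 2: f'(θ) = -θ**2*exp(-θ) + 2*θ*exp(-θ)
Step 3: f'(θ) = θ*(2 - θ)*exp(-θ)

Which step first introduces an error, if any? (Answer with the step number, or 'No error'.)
No error

All steps in this derivation are correct.
The final answer f'(θ) = θ*(2 - θ)*exp(-θ) is valid.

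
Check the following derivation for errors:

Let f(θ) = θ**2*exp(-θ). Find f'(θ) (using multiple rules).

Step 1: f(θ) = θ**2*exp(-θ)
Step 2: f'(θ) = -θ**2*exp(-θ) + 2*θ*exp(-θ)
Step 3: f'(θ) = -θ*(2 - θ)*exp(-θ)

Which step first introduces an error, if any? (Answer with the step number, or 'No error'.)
Step 3

Step 3 is incorrect due to a sign flip.
The step shows: -θ*(2 - θ)*exp(-θ)
The correct value should be: θ*(2 - θ)*exp(-θ)

Explanation: The sign of the whole expression was flipped: the term θ*(2 - θ)*exp(-θ) was incorrectly written as -θ*(2 - θ)*exp(-θ)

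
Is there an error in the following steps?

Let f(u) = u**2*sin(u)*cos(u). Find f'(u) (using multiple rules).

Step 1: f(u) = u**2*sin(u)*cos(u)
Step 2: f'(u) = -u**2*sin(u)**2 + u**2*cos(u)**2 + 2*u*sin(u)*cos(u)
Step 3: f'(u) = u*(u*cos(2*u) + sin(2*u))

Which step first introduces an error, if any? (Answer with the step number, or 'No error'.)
No error

All steps in this derivation are correct.
The final answer f'(u) = u*(u*cos(2*u) + sin(2*u)) is valid.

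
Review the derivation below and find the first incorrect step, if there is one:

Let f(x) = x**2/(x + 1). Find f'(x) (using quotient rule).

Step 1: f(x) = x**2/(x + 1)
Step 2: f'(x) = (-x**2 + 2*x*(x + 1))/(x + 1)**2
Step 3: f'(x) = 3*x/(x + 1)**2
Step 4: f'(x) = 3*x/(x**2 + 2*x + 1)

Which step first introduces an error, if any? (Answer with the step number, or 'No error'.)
Step 3

Step 3 is incorrect due to a wrong exponent.
The step shows: 3*x/(x + 1)**2
The correct value should be: (x**2 + 2*x)/(x + 1)**2

Explanation: The exponent 2 on x was incorrectly written as 1: the term (x**2 + 2*x)/(x + 1)**2 was incorrectly written as 3*x/(x + 1)**2
The later steps are derived from this incorrect expression, so the error originates in Step 3.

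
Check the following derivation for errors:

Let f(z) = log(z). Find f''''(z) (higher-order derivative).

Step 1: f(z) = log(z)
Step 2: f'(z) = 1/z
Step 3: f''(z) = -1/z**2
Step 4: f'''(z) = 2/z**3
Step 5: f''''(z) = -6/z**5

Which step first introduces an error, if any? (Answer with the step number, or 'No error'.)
Step 5

Step 5 is incorrect due to a wrong exponent.
The step shows: -6/z**5
The correct value should be: -6/z**4

Explanation: The exponent -4 on z was incorrectly written as -5: the term -6/z**4 was incorrectly written as -6/z**5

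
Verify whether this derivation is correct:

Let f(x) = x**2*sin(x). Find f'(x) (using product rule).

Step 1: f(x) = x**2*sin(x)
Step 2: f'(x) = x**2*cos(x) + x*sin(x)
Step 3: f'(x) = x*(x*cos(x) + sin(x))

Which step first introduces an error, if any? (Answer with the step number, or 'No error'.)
Step 2

Step 2 is incorrect due to a wrong coefficient.
The step shows: x**2*cos(x) + x*sin(x)
The correct value should be: x**2*cos(x) + 2*x*sin(x)

Explanation: The coefficient 2 was incorrectly written as 1: the term 2*x*sin(x) was incorrectly written as x*sin(x)
The later steps are derived from this incorrect expression, so the error originates in Step 2.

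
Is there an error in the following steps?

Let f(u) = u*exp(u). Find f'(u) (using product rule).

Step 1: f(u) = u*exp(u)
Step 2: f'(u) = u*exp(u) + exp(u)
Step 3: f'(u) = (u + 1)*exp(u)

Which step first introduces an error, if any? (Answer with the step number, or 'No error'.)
No error

All steps in this derivation are correct.
The final answer f'(u) = (u + 1)*exp(u) is valid.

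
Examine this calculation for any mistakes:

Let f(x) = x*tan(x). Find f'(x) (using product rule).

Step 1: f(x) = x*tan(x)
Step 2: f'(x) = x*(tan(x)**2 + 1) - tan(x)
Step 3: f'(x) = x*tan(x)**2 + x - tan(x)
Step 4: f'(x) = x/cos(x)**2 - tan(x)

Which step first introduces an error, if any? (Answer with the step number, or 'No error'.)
Step 2

Step 2 is incorrect due to a sign flip.
The step shows: x*(tan(x)**2 + 1) - tan(x)
The correct value should be: x*(tan(x)**2 + 1) + tan(x)

Explanation: The sign of one term was flipped: the term tan(x) was incorrectly written as -tan(x)
The later steps are derived from this incorrect expression, so the error originates in Step 2.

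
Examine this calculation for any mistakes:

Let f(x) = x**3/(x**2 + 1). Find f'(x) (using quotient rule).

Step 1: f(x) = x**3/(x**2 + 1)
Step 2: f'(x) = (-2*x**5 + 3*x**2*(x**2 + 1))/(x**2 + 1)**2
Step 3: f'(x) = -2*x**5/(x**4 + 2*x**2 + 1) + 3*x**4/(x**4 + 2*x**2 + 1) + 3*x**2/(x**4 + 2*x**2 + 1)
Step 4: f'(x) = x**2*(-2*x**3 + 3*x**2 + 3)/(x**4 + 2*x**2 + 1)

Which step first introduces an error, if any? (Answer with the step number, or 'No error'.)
Step 2

Step 2 is incorrect due to a wrong exponent.
The step shows: (-2*x**5 + 3*x**2*(x**2 + 1))/(x**2 + 1)**2
The correct value should be: (-2*x**4 + 3*x**2*(x**2 + 1))/(x**2 + 1)**2

Explanation: The exponent 4 on x was incorrectly written as 5: the term (-2*x**4 + 3*x**2*(x**2 + 1))/(x**2 + 1)**2 was incorrectly written as (-2*x**5 + 3*x**2*(x**2 + 1))/(x**2 + 1)**2
The later steps are derived from this incorrect expression, so the error originates in Step 2.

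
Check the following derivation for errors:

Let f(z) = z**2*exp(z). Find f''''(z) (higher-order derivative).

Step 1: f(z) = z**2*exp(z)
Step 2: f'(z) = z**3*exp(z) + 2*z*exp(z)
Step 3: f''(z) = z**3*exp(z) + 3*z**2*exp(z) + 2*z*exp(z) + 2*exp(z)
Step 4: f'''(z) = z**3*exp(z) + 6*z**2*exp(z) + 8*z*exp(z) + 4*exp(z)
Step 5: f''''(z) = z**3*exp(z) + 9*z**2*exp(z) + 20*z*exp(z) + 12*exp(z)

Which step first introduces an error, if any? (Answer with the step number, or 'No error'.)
Step 2

Step 2 is incorrect due to a wrong exponent.
The step shows: z**3*exp(z) + 2*z*exp(z)
The correct value should be: z**2*exp(z) + 2*z*exp(z)

Explanation: The exponent 2 on z was incorrectly written as 3: the term z**2*exp(z) was incorrectly written as z**3*exp(z)
The later steps are derived from this incorrect expression, so the error originates in Step 2.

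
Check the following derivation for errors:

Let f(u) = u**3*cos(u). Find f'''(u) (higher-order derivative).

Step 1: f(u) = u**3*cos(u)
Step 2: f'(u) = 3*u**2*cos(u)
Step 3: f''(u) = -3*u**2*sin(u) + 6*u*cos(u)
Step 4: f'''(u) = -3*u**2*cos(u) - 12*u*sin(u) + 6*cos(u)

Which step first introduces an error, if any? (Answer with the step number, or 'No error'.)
Step 2

Step 2 is incorrect due to a dropped term.
The step shows: 3*u**2*cos(u)
The correct value should be: -u**3*sin(u) + 3*u**2*cos(u)

Explanation: A term was dropped: the term -u**3*sin(u) was incorrectly omitted
The later steps are derived from this incorrect expression, so the error originates in Step 2.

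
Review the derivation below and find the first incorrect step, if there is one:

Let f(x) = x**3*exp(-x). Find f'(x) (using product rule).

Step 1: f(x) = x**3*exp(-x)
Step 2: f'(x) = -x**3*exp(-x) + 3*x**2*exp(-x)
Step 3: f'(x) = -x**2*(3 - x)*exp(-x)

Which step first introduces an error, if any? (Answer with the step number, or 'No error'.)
Step 3

Step 3 is incorrect due to a sign flip.
The step shows: -x**2*(3 - x)*exp(-x)
The correct value should be: x**2*(3 - x)*exp(-x)

Explanation: The sign of the whole expression was flipped: the term x**2*(3 - x)*exp(-x) was incorrectly written as -x**2*(3 - x)*exp(-x)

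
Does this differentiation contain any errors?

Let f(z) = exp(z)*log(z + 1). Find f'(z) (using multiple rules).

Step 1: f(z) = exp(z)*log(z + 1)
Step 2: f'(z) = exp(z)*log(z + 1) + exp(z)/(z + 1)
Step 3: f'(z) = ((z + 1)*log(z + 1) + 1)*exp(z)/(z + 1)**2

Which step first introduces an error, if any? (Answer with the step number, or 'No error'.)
Step 3

Step 3 is incorrect due to a wrong exponent.
The step shows: ((z + 1)*log(z + 1) + 1)*exp(z)/(z + 1)**2
The correct value should be: ((z + 1)*log(z + 1) + 1)*exp(z)/(z + 1)

Explanation: The exponent -1 on z + 1 was incorrectly written as -2: the term ((z + 1)*log(z + 1) + 1)*exp(z)/(z + 1) was incorrectly written as ((z + 1)*log(z + 1) + 1)*exp(z)/(z + 1)**2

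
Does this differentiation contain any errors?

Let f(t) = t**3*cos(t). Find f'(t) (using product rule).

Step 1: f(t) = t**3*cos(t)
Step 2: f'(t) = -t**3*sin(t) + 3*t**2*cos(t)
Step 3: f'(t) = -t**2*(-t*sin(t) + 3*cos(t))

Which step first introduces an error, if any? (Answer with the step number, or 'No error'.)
Step 3

Step 3 is incorrect due to a sign flip.
The step shows: -t**2*(-t*sin(t) + 3*cos(t))
The correct value should be: t**2*(-t*sin(t) + 3*cos(t))

Explanation: The sign of the whole expression was flipped: the term t**2*(-t*sin(t) + 3*cos(t)) was incorrectly written as -t**2*(-t*sin(t) + 3*cos(t))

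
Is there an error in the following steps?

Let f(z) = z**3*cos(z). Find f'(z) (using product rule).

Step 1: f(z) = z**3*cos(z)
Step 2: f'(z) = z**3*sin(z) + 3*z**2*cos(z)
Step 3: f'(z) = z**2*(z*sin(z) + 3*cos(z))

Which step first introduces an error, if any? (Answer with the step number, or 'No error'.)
Step 2

Step 2 is incorrect due to a sign flip.
The step shows: z**3*sin(z) + 3*z**2*cos(z)
The correct value should be: -z**3*sin(z) + 3*z**2*cos(z)

Explanation: The sign of one term was flipped: the term -z**3*sin(z) was incorrectly written as z**3*sin(z)
The later steps are derived from this incorrect expression, so the error originates in Step 2.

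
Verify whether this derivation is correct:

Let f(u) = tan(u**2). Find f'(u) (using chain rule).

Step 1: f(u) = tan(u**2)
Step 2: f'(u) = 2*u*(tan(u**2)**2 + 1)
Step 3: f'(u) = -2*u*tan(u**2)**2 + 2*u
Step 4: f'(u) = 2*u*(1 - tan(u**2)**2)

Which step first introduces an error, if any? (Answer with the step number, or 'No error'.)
Step 3

Step 3 is incorrect due to a sign flip.
The step shows: -2*u*tan(u**2)**2 + 2*u
The correct value should be: 2*u*tan(u**2)**2 + 2*u

Explanation: The sign of one term was flipped: the term 2*u*tan(u**2)**2 was incorrectly written as -2*u*tan(u**2)**2
The later steps are derived from this incorrect expression, so the error originates in Step 3.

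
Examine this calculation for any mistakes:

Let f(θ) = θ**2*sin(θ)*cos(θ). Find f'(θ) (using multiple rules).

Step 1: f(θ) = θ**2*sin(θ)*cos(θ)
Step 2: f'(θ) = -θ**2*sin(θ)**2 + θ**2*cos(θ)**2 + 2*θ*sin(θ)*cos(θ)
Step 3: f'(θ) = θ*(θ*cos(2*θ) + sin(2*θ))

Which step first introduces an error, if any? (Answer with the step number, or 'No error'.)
No error

All steps in this derivation are correct.
The final answer f'(θ) = θ*(θ*cos(2*θ) + sin(2*θ)) is valid.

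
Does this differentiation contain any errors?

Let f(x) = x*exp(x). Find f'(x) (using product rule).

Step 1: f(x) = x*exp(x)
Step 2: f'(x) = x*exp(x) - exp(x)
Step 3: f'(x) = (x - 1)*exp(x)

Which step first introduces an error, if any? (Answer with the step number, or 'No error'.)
Step 2

Step 2 is incorrect due to a sign flip.
The step shows: x*exp(x) - exp(x)
The correct value should be: x*exp(x) + exp(x)

Explanation: The sign of one term was flipped: the term exp(x) was incorrectly written as -exp(x)
The later steps are derived from this incorrect expression, so the error originates in Step 2.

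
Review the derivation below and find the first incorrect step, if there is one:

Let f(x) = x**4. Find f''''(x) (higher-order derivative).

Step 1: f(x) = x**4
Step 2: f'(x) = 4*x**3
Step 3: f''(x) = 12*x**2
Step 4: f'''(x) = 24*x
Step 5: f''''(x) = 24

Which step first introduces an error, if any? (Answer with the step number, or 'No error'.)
No error

All steps in this derivation are correct.
The final answer f''''(x) = 24 is valid.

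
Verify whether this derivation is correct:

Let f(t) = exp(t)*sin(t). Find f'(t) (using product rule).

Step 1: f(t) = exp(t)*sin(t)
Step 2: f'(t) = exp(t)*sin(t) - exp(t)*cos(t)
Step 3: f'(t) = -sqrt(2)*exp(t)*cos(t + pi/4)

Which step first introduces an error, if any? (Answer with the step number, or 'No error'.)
Step 2

Step 2 is incorrect due to a sign flip.
The step shows: exp(t)*sin(t) - exp(t)*cos(t)
The correct value should be: exp(t)*sin(t) + exp(t)*cos(t)

Explanation: The sign of one term was flipped: the term exp(t)*cos(t) was incorrectly written as -exp(t)*cos(t)
The later steps are derived from this incorrect expression, so the error originates in Step 2.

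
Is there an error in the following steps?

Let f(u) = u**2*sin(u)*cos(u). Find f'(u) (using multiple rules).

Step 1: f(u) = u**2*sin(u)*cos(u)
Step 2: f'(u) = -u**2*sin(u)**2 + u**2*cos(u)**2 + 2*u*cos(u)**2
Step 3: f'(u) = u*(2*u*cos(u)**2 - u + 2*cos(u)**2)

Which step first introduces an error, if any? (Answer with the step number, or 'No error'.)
Step 2

Step 2 is incorrect due to a wrong trig function.
The step shows: -u**2*sin(u)**2 + u**2*cos(u)**2 + 2*u*cos(u)**2
The correct value should be: -u**2*sin(u)**2 + u**2*cos(u)**2 + 2*u*sin(u)*cos(u)

Explanation: sin(u) was incorrectly written as cos(u): the term 2*u*sin(u)*cos(u) was incorrectly written as 2*u*cos(u)**2
The later steps are derived from this incorrect expression, so the error originates in Step 2.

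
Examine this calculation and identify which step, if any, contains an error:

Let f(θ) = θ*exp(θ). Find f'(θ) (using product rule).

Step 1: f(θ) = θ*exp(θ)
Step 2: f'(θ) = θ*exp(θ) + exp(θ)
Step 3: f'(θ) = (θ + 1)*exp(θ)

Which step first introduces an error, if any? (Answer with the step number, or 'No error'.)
No error

All steps in this derivation are correct.
The final answer f'(θ) = (θ + 1)*exp(θ) is valid.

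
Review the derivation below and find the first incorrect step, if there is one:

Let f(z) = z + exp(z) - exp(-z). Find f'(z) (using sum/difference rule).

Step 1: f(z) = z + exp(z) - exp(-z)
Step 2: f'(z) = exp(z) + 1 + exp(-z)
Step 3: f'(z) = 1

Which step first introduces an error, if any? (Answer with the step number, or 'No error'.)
Step 3

Step 3 is incorrect due to a dropped term.
The step shows: 1
The correct value should be: 2*cosh(z) + 1

Explanation: A term was dropped: the term 2*cosh(z) was incorrectly omitted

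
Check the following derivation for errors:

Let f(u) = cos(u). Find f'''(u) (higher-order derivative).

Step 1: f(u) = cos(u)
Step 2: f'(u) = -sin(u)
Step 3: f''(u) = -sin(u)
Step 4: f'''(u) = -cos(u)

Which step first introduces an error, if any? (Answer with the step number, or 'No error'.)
Step 3

Step 3 is incorrect due to a wrong trig function.
The step shows: -sin(u)
The correct value should be: -cos(u)

Explanation: cos(u) was incorrectly written as sin(u): the term -cos(u) was incorrectly written as -sin(u)
The later steps are derived from this incorrect expression, so the error originates in Step 3.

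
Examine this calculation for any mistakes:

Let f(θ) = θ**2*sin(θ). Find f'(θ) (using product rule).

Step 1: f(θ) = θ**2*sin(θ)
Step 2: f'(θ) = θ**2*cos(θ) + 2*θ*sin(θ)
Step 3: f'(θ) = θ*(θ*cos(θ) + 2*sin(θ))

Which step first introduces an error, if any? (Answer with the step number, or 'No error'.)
No error

All steps in this derivation are correct.
The final answer f'(θ) = θ*(θ*cos(θ) + 2*sin(θ)) is valid.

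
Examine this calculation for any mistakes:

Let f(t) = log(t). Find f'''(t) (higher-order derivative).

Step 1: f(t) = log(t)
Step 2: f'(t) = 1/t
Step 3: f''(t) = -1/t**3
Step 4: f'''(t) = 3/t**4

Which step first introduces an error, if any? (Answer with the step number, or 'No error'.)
Step 3

Step 3 is incorrect due to a wrong exponent.
The step shows: -1/t**3
The correct value should be: -1/t**2

Explanation: The exponent -2 on t was incorrectly written as -3: the term -1/t**2 was incorrectly written as -1/t**3
The later steps are derived from this incorrect expression, so the error originates in Step 3.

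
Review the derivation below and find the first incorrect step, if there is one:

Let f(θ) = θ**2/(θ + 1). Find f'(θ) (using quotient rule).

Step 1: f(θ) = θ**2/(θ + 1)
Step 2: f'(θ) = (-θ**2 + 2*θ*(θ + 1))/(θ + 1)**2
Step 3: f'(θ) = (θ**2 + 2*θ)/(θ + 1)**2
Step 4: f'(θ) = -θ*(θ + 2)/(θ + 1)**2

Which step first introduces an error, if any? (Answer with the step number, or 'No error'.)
Step 4

Step 4 is incorrect due to a sign flip.
The step shows: -θ*(θ + 2)/(θ + 1)**2
The correct value should be: θ*(θ + 2)/(θ + 1)**2

Explanation: The sign of the whole expression was flipped: the term θ*(θ + 2)/(θ + 1)**2 was incorrectly written as -θ*(θ + 2)/(θ + 1)**2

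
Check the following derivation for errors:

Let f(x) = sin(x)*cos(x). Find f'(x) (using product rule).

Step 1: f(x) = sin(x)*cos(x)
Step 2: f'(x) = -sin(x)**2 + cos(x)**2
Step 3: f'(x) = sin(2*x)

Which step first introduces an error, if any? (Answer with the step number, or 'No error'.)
Step 3

Step 3 is incorrect due to a wrong trig function.
The step shows: sin(2*x)
The correct value should be: cos(2*x)

Explanation: cos(2*x) was incorrectly written as sin(2*x): the term cos(2*x) was incorrectly written as sin(2*x)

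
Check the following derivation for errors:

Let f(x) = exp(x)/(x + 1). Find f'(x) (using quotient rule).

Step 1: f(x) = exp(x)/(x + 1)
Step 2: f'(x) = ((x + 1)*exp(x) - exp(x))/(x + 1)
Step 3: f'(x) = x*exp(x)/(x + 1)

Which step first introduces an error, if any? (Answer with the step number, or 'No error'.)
Step 2

Step 2 is incorrect due to a wrong exponent.
The step shows: ((x + 1)*exp(x) - exp(x))/(x + 1)
The correct value should be: ((x + 1)*exp(x) - exp(x))/(x + 1)**2

Explanation: The exponent -2 on x + 1 was incorrectly written as -1: the term ((x + 1)*exp(x) - exp(x))/(x + 1)**2 was incorrectly written as ((x + 1)*exp(x) - exp(x))/(x + 1)
The later steps are derived from this incorrect expression, so the error originates in Step 2.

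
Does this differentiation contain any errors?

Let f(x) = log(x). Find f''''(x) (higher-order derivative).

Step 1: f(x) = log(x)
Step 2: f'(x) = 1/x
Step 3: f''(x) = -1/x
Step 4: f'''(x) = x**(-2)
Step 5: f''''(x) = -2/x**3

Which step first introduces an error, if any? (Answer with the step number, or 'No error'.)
Step 3

Step 3 is incorrect due to a wrong exponent.
The step shows: -1/x
The correct value should be: -1/x**2

Explanation: The exponent -2 on x was incorrectly written as -1: the term -1/x**2 was incorrectly written as -1/x
The later steps are derived from this incorrect expression, so the error originates in Step 3.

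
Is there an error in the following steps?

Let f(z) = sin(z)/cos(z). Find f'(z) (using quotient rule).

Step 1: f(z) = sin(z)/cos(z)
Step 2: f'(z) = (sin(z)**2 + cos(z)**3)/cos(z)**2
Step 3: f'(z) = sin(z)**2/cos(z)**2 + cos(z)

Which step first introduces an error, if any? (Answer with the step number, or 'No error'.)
Step 2

Step 2 is incorrect due to a wrong exponent.
The step shows: (sin(z)**2 + cos(z)**3)/cos(z)**2
The correct value should be: (sin(z)**2 + cos(z)**2)/cos(z)**2

Explanation: The exponent 2 on cos(z) was incorrectly written as 3: the term (sin(z)**2 + cos(z)**2)/cos(z)**2 was incorrectly written as (sin(z)**2 + cos(z)**3)/cos(z)**2
The later steps are derived from this incorrect expression, so the error originates in Step 2.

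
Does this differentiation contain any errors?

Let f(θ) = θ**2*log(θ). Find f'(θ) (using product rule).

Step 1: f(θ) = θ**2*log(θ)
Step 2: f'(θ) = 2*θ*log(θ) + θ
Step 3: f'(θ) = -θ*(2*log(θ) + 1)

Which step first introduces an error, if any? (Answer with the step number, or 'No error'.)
Step 3

Step 3 is incorrect due to a sign flip.
The step shows: -θ*(2*log(θ) + 1)
The correct value should be: θ*(2*log(θ) + 1)

Explanation: The sign of the whole expression was flipped: the term θ*(2*log(θ) + 1) was incorrectly written as -θ*(2*log(θ) + 1)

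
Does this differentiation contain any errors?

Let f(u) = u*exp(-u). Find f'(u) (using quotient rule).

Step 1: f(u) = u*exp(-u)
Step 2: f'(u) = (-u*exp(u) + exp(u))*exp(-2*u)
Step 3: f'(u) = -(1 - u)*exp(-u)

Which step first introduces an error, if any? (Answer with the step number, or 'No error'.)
Step 3

Step 3 is incorrect due to a sign flip.
The step shows: -(1 - u)*exp(-u)
The correct value should be: (1 - u)*exp(-u)

Explanation: The sign of the whole expression was flipped: the term (1 - u)*exp(-u) was incorrectly written as -(1 - u)*exp(-u)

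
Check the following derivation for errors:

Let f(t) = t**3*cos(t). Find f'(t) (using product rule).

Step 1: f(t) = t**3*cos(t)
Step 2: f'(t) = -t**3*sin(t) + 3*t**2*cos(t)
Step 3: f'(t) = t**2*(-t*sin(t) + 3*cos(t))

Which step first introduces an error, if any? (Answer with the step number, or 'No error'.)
No error

All steps in this derivation are correct.
The final answer f'(t) = t**2*(-t*sin(t) + 3*cos(t)) is valid.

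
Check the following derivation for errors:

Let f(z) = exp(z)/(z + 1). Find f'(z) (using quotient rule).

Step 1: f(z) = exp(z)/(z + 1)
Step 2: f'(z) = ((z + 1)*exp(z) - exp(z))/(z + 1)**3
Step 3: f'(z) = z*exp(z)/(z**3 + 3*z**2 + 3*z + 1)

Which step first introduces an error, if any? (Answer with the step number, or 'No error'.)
Step 2

Step 2 is incorrect due to a wrong exponent.
The step shows: ((z + 1)*exp(z) - exp(z))/(z + 1)**3
The correct value should be: ((z + 1)*exp(z) - exp(z))/(z + 1)**2

Explanation: The exponent -2 on z + 1 was incorrectly written as -3: the term ((z + 1)*exp(z) - exp(z))/(z + 1)**2 was incorrectly written as ((z + 1)*exp(z) - exp(z))/(z + 1)**3
The later steps are derived from this incorrect expression, so the error originates in Step 2.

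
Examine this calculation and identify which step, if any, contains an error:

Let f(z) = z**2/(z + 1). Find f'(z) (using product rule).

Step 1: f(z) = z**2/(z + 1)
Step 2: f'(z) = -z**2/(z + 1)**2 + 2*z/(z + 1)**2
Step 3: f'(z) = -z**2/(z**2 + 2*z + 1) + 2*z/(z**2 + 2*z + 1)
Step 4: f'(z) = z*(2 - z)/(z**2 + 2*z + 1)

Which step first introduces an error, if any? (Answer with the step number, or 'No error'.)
Step 2

Step 2 is incorrect due to a wrong exponent.
The step shows: -z**2/(z + 1)**2 + 2*z/(z + 1)**2
The correct value should be: -z**2/(z + 1)**2 + 2*z/(z + 1)

Explanation: The exponent -1 on z + 1 was incorrectly written as -2: the term 2*z/(z + 1) was incorrectly written as 2*z/(z + 1)**2
The later steps are derived from this incorrect expression, so the error originates in Step 2.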